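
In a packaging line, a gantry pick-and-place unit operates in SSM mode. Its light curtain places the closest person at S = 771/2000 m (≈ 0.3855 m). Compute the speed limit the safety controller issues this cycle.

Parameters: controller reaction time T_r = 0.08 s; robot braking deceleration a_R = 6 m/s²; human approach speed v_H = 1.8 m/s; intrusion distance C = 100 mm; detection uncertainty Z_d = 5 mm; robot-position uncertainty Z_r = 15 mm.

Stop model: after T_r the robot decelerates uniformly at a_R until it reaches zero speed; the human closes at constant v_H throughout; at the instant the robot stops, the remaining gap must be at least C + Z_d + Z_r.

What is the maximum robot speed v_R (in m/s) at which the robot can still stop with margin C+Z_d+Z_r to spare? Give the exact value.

quadratic (1/12)·v² + (19/50)·v + (-243/2000) = 0
  disc = (19/50)² − 4·(1/12)·(-243/2000) = 1849/10000 ; √disc = 43/100
  v_R = (−(19/50) + 43/100) / (2·(1/12)) = 3/10 m/s
check:
braking lasts T_s = (3/10)/6 = 0.0500 s
robot covers v_R·T_r = 0.3000·0.0800 = 0.0240 m before braking
robot covers 0.3000·0.0500 − ½·6.0000·0.0500² = 0.0075 m while stopping
person approaches 1.8000·(0.0800+0.0500) = 0.2340 m
C+Z_d+Z_r = 0.1000+0.0050+0.0150 = 0.1200 m
sum ≈ 0.0240+0.0075+0.2340+0.1200 ≈ 0.3855 m = S ✓

v_R_max = 3/10 m/s = 0.3000 m/s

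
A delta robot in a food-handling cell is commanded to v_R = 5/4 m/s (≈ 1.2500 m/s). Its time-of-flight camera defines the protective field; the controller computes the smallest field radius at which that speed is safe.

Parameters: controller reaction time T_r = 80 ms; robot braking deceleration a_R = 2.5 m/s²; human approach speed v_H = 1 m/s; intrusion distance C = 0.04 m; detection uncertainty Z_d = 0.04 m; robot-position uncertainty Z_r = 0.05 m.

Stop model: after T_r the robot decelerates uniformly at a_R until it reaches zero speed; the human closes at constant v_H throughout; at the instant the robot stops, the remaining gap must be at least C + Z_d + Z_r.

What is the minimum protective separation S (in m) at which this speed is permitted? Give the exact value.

T_s = v_R/a_R = (5/4)/(5/2) = 0.5000 s
robot covers v_R·T_r = 1.2500·0.0800 = 0.1000 m before braking
robot covers 1.2500·0.5000 − ½·2.5000·0.5000² = 0.3125 m while stopping
human closes 1.0000·0.5800 = 0.5800 m
margins: 0.0400+0.0400+0.0500 = 0.1300 m
S_min ≈ 0.1000+0.3125+0.5800+0.1300  ⇒  S_min = 449/400 m

S_min = 449/400 m = 1.1225 m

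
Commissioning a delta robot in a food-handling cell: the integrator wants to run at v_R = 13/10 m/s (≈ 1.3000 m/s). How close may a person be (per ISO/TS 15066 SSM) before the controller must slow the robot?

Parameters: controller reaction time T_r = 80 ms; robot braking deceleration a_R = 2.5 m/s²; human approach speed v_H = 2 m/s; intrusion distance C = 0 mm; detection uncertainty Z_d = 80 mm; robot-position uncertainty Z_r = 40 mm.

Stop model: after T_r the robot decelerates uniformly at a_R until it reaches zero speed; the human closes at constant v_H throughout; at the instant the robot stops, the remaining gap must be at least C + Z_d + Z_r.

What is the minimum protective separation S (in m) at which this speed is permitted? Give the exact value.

braking lasts T_s = (13/10)/(5/2) = 0.5200 s
reaction-phase robot travel = 1.3000·0.0800 = 0.1040 m
robot covers 1.3000·0.5200 − ½·2.5000·0.5200² = 0.3380 m while stopping
human over T_r+T_s: 2.0000·(0.0800+0.5200) = 1.2000 m
C+Z_d+Z_r = 0.0000+0.0800+0.0400 = 0.1200 m
S_min ≈ 0.1040+0.3380+1.2000+0.1200  ⇒  S_min = 881/500 m

S_min = 881/500 m = 1.7620 m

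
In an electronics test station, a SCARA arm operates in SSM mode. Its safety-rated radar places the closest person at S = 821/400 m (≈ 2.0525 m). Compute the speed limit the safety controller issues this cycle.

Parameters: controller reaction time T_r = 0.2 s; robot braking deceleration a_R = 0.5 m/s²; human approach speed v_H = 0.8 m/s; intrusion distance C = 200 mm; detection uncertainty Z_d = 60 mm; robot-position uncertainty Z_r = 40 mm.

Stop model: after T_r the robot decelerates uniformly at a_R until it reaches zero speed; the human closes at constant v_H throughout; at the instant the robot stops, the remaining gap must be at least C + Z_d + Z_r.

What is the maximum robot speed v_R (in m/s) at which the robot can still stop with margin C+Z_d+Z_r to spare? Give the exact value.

quadratic (1)·v² + (9/5)·v + (-637/400) = 0
  disc = (9/5)² − 4·(1)·(-637/400) = 961/100 ; √disc = 31/10
  v_R = (−(9/5) + 31/10) / (2·(1)) = 13/20 m/s
check:
braking lasts T_s = (13/20)/(1/2) = 1.3000 s
robot in T_r: 0.6500·0.2000 = 0.1300 m
braking distance = 0.6500²/(2·0.5000) = 0.4225 m
human closes 0.8000·1.5000 = 1.2000 m
C+Z_d+Z_r = 0.2000+0.0600+0.0400 = 0.3000 m
sum ≈ 0.1300+0.4225+1.2000+0.3000 ≈ 2.0525 m = S ✓

v_R_max = 13/20 m/s = 0.6500 m/s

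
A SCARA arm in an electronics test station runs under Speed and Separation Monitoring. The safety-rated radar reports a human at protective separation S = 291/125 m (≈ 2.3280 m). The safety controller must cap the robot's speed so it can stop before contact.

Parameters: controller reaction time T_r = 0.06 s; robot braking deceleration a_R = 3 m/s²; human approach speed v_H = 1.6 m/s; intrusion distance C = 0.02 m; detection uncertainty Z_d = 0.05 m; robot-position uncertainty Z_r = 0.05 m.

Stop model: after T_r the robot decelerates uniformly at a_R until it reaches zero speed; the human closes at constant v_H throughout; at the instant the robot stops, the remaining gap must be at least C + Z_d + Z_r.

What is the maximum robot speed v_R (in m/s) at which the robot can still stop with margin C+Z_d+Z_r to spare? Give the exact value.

v_R_max = 11/5 m/s = 2.2000 m/s

collect terms ⇒ (1/6)·v_R² + (89/150)·v_R + (-264/125) = 0
  disc = (89/150)² − 4·(1/6)·(-264/125) = 39601/22500 ; √disc = 199/150
  v_R = (−(89/150) + 199/150) / (2·(1/6)) = 11/5 m/s
check:
T_s = v_R/a_R = (11/5)/3 = 0.7333 s
reaction-phase robot travel = 2.2000·0.0600 = 0.1320 m
robot under decel: 2.2000²/(2·3.0000) = 0.8067 m
human closes 1.6000·0.7933 = 1.2693 m
C+Z_d+Z_r = 0.0200+0.0500+0.0500 = 0.1200 m
sum ≈ 0.1320+0.8067+1.2693+0.1200 ≈ 2.3280 m = S ✓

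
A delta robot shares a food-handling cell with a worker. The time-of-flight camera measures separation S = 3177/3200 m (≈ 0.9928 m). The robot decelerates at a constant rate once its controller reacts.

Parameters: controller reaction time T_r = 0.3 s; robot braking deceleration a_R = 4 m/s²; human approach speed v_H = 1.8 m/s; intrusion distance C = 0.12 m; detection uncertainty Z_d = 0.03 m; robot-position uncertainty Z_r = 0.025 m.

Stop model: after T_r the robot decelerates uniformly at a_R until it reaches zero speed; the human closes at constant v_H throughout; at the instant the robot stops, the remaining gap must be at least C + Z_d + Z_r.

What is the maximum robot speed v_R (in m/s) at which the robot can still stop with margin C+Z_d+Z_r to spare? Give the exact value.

quadratic (1/8)·v² + (3/4)·v + (-889/3200) = 0
  disc = (3/4)² − 4·(1/8)·(-889/3200) = 4489/6400 ; √disc = 67/80
  v_R = (−(3/4) + 67/80) / (2·(1/8)) = 7/20 m/s
check:
T_s = v_R/a_R = (7/20)/4 = 0.0875 s
robot covers v_R·T_r = 0.3500·0.3000 = 0.1050 m before braking
robot covers 0.3500·0.0875 − ½·4.0000·0.0875² = 0.0153 m while stopping
human closes 1.8000·0.3875 = 0.6975 m
margins: 0.1200+0.0300+0.0250 = 0.1750 m
sum ≈ 0.1050+0.0153+0.6975+0.1750 ≈ 0.9928 m = S ✓

v_R_max = 7/20 m/s = 0.3500 m/s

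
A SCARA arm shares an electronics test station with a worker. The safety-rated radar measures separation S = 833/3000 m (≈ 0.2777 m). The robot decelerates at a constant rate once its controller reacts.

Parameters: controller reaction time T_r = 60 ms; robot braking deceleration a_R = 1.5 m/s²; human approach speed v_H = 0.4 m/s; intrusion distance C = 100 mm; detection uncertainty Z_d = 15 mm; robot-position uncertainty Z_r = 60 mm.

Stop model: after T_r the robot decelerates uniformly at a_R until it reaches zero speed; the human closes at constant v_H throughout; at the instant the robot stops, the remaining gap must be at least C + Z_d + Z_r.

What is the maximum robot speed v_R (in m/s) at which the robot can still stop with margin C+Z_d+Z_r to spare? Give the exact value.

at the boundary: (1/3)·v² + (49/150)·v + (-59/750) = 0
  disc = (49/150)² − 4·(1/3)·(-59/750) = 529/2500 ; √disc = 23/50
  v_R = (−(49/150) + 23/50) / (2·(1/3)) = 1/5 m/s
check:
T_s = v_R/a_R = (1/5)/(3/2) = 0.1333 s
robot in T_r: 0.2000·0.0600 = 0.0120 m
robot covers 0.2000·0.1333 − ½·1.5000·0.1333² = 0.0133 m while stopping
human over T_r+T_s: 0.4000·(0.0600+0.1333) = 0.0773 m
margins: 0.1000+0.0150+0.0600 = 0.1750 m
sum ≈ 0.0120+0.0133+0.0773+0.1750 ≈ 0.2777 m = S ✓

v_R_max = 1/5 m/s = 0.2000 m/s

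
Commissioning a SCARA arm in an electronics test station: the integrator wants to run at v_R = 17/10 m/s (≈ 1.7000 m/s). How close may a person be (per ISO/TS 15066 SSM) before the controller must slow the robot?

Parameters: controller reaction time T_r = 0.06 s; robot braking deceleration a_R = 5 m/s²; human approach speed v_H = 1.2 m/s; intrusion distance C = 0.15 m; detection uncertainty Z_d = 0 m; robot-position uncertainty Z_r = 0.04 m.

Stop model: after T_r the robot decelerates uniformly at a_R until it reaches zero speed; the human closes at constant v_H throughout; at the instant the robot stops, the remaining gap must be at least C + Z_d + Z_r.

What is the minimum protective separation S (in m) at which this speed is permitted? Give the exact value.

braking lasts T_s = (17/10)/5 = 0.3400 s
robot covers v_R·T_r = 1.7000·0.0600 = 0.1020 m before braking
braking distance = 1.7000²/(2·5.0000) = 0.2890 m
human over T_r+T_s: 1.2000·(0.0600+0.3400) = 0.4800 m
margins: 0.1500+0.0000+0.0400 = 0.1900 m
S_min ≈ 0.1020+0.2890+0.4800+0.1900  ⇒  S_min = 1061/1000 m

S_min = 1061/1000 m = 1.0610 m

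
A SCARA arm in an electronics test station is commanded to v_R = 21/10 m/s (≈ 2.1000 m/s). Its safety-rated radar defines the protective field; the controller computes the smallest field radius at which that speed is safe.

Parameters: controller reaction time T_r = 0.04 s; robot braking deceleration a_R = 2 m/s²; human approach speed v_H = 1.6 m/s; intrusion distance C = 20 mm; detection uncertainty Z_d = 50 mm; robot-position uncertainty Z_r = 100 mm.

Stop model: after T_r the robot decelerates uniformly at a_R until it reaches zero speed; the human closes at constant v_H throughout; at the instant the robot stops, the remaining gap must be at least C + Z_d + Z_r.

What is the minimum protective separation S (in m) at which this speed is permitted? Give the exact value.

S_min = 6201/2000 m = 3.1005 m

stop time T_s = (21/10)/2 = 1.0500 s
reaction-phase robot travel = 2.1000·0.0400 = 0.0840 m
robot covers 2.1000·1.0500 − ½·2.0000·1.0500² = 1.1025 m while stopping
person approaches 1.6000·(0.0400+1.0500) = 1.7440 m
C+Z_d+Z_r = 0.0200+0.0500+0.1000 = 0.1700 m
S_min ≈ 0.0840+1.1025+1.7440+0.1700  ⇒  S_min = 6201/2000 m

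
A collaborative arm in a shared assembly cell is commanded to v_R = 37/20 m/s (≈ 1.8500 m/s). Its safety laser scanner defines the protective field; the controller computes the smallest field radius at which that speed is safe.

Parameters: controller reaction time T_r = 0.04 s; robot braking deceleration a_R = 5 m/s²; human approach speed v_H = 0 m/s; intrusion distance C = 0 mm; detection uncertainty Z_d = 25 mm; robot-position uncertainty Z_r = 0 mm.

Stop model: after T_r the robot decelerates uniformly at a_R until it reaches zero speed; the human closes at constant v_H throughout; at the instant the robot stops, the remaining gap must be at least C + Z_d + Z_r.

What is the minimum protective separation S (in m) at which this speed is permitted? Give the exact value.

braking lasts T_s = (37/20)/5 = 0.3700 s
robot covers v_R·T_r = 1.8500·0.0400 = 0.0740 m before braking
robot under decel: 1.8500²/(2·5.0000) = 0.3422 m
human over T_r+T_s: 0.0000·(0.0400+0.3700) = 0.0000 m
residual clearance needed = 0.0000+0.0250+0.0000 = 0.0250 m
S_min ≈ 0.0740+0.3422+0.0000+0.0250  ⇒  S_min = 353/800 m

S_min = 353/800 m = 0.4412 m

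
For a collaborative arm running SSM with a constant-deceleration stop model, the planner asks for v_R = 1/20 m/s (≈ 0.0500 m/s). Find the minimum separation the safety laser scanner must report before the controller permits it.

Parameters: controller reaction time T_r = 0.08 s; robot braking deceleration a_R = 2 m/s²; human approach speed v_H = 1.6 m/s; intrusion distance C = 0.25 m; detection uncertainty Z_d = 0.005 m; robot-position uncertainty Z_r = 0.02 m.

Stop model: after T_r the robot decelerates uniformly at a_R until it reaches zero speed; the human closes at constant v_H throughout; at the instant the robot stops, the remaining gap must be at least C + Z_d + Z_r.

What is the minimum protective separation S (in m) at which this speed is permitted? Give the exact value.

braking lasts T_s = (1/20)/2 = 0.0250 s
reaction-phase robot travel = 0.0500·0.0800 = 0.0040 m
robot covers 0.0500·0.0250 − ½·2.0000·0.0250² = 0.0006 m while stopping
human over T_r+T_s: 1.6000·(0.0800+0.0250) = 0.1680 m
margins: 0.2500+0.0050+0.0200 = 0.2750 m
S_min ≈ 0.0040+0.0006+0.1680+0.2750  ⇒  S_min = 3581/8000 m

S_min = 3581/8000 m = 0.4476 m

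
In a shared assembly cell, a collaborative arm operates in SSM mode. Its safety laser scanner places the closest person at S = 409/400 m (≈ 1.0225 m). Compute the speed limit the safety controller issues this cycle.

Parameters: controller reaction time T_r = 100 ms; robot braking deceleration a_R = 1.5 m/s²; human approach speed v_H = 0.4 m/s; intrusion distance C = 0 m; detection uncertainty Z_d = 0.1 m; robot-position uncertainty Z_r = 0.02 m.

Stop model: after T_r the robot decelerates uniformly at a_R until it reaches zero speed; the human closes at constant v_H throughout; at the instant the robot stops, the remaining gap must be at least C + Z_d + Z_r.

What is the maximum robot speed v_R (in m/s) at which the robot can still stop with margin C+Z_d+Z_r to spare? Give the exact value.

at the boundary: (1/3)·v² + (11/30)·v + (-69/80) = 0
  disc = (11/30)² − 4·(1/3)·(-69/80) = 289/225 ; √disc = 17/15
  v_R = (−(11/30) + 17/15) / (2·(1/3)) = 23/20 m/s
check:
braking lasts T_s = (23/20)/(3/2) = 0.7667 s
reaction-phase robot travel = 1.1500·0.1000 = 0.1150 m
braking distance = 1.1500²/(2·1.5000) = 0.4408 m
human closes 0.4000·0.8667 = 0.3467 m
C+Z_d+Z_r = 0.0000+0.1000+0.0200 = 0.1200 m
sum ≈ 0.1150+0.4408+0.3467+0.1200 ≈ 1.0225 m = S ✓

v_R_max = 23/20 m/s = 1.1500 m/s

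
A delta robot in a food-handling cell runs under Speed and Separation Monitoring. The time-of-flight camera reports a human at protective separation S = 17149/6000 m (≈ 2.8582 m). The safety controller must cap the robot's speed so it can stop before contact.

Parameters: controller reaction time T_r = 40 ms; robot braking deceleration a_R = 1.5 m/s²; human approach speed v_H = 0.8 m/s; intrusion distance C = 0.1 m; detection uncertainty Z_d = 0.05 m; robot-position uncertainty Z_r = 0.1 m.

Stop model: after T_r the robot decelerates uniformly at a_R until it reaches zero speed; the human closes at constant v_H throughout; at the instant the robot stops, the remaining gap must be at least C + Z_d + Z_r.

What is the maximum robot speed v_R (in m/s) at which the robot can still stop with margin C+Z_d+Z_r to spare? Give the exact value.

v_R_max = 41/20 m/s = 2.0500 m/s

quadratic (1/3)·v² + (43/75)·v + (-15457/6000) = 0
  disc = (43/75)² − 4·(1/3)·(-15457/6000) = 9409/2500 ; √disc = 97/50
  v_R = (−(43/75) + 97/50) / (2·(1/3)) = 41/20 m/s
check:
T_s = v_R/a_R = (41/20)/(3/2) = 1.3667 s
reaction-phase robot travel = 2.0500·0.0400 = 0.0820 m
robot under decel: 2.0500²/(2·1.5000) = 1.4008 m
human closes 0.8000·1.4067 = 1.1253 m
C+Z_d+Z_r = 0.1000+0.0500+0.1000 = 0.2500 m
sum ≈ 0.0820+1.4008+1.1253+0.2500 ≈ 2.8582 m = S ✓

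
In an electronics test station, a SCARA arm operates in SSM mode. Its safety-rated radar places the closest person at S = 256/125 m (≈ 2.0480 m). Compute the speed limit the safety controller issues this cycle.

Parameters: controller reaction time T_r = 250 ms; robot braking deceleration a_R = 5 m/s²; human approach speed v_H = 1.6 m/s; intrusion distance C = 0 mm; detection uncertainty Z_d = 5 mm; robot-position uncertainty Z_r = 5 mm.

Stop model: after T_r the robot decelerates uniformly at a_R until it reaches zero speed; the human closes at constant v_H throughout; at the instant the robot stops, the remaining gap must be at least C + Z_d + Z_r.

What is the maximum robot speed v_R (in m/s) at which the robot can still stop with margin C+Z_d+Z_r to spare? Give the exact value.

collect terms ⇒ (1/10)·v_R² + (57/100)·v_R + (-819/500) = 0
  disc = (57/100)² − 4·(1/10)·(-819/500) = 9801/10000 ; √disc = 99/100
  v_R = (−(57/100) + 99/100) / (2·(1/10)) = 21/10 m/s
check:
T_s = v_R/a_R = (21/10)/5 = 0.4200 s
robot covers v_R·T_r = 2.1000·0.2500 = 0.5250 m before braking
braking distance = 2.1000²/(2·5.0000) = 0.4410 m
human closes 1.6000·0.6700 = 1.0720 m
C+Z_d+Z_r = 0.0000+0.0050+0.0050 = 0.0100 m
sum ≈ 0.5250+0.4410+1.0720+0.0100 ≈ 2.0480 m = S ✓

v_R_max = 21/10 m/s = 2.1000 m/s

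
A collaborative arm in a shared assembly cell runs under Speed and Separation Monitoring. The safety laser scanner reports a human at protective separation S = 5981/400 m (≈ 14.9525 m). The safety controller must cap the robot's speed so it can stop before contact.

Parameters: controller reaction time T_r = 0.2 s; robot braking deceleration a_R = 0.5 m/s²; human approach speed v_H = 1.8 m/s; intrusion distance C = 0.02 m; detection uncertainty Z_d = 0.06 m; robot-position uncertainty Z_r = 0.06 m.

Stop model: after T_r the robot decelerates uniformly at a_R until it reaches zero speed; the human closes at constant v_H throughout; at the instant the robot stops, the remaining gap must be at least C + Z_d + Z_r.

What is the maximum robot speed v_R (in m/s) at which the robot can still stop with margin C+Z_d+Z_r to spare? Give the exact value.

v_R_max = 47/20 m/s = 2.3500 m/s

at the boundary: (1)·v² + (19/5)·v + (-5781/400) = 0
  disc = (19/5)² − 4·(1)·(-5781/400) = 289/4 ; √disc = 17/2
  v_R = (−(19/5) + 17/2) / (2·(1)) = 47/20 m/s
check:
stop time T_s = (47/20)/(1/2) = 4.7000 s
reaction-phase robot travel = 2.3500·0.2000 = 0.4700 m
braking distance = 2.3500²/(2·0.5000) = 5.5225 m
human closes 1.8000·4.9000 = 8.8200 m
residual clearance needed = 0.0200+0.0600+0.0600 = 0.1400 m
sum ≈ 0.4700+5.5225+8.8200+0.1400 ≈ 14.9525 m = S ✓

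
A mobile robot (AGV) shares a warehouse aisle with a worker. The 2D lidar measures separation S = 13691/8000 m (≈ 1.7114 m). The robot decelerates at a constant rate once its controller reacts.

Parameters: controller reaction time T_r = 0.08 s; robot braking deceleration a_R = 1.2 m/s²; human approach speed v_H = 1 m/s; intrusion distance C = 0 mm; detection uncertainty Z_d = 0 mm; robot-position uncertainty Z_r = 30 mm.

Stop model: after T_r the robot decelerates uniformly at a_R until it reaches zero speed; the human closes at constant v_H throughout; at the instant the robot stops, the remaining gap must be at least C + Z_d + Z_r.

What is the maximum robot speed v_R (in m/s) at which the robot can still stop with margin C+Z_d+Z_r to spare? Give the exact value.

v_R_max = 23/20 m/s = 1.1500 m/s

quadratic (5/12)·v² + (137/150)·v + (-12811/8000) = 0
  disc = (137/150)² − 4·(5/12)·(-12811/8000) = 1261129/360000 ; √disc = 1123/600
  v_R = (−(137/150) + 1123/600) / (2·(5/12)) = 23/20 m/s
check:
T_s = v_R/a_R = (23/20)/(6/5) = 0.9583 s
reaction-phase robot travel = 1.1500·0.0800 = 0.0920 m
robot covers 1.1500·0.9583 − ½·1.2000·0.9583² = 0.5510 m while stopping
person approaches 1.0000·(0.0800+0.9583) = 1.0383 m
residual clearance needed = 0.0000+0.0000+0.0300 = 0.0300 m
sum ≈ 0.0920+0.5510+1.0383+0.0300 ≈ 1.7114 m = S ✓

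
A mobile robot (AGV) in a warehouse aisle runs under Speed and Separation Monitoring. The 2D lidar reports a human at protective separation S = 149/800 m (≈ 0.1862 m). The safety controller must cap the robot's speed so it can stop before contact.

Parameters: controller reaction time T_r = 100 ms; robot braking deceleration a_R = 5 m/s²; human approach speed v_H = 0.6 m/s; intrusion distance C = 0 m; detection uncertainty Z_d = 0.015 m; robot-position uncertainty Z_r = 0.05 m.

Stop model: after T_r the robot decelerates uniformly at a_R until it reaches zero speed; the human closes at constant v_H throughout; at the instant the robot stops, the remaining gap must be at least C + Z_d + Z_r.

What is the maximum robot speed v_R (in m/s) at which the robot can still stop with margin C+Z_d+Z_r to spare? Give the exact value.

v_R_max = 1/4 m/s = 0.2500 m/s

at the boundary: (1/10)·v² + (11/50)·v + (-49/800) = 0
  disc = (11/50)² − 4·(1/10)·(-49/800) = 729/10000 ; √disc = 27/100
  v_R = (−(11/50) + 27/100) / (2·(1/10)) = 1/4 m/s
check:
stop time T_s = (1/4)/5 = 0.0500 s
robot in T_r: 0.2500·0.1000 = 0.0250 m
braking distance = 0.2500²/(2·5.0000) = 0.0063 m
human closes 0.6000·0.1500 = 0.0900 m
margins: 0.0000+0.0150+0.0500 = 0.0650 m
sum ≈ 0.0250+0.0063+0.0900+0.0650 ≈ 0.1862 m = S ✓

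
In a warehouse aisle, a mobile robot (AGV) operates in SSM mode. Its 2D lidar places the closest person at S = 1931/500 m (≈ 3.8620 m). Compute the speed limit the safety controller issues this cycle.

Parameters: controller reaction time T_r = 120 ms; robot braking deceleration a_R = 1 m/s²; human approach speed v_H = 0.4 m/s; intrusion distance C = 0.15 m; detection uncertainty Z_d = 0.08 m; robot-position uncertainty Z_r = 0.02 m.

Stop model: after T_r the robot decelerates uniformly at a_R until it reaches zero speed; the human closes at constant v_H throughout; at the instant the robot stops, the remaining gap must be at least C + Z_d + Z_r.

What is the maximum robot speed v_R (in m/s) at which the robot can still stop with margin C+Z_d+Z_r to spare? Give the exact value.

v_R_max = 11/5 m/s = 2.2000 m/s

at the boundary: (1/2)·v² + (13/25)·v + (-891/250) = 0
  disc = (13/25)² − 4·(1/2)·(-891/250) = 4624/625 ; √disc = 68/25
  v_R = (−(13/25) + 68/25) / (2·(1/2)) = 11/5 m/s
check:
T_s = v_R/a_R = (11/5)/1 = 2.2000 s
robot in T_r: 2.2000·0.1200 = 0.2640 m
robot covers 2.2000·2.2000 − ½·1.0000·2.2000² = 2.4200 m while stopping
human over T_r+T_s: 0.4000·(0.1200+2.2000) = 0.9280 m
margins: 0.1500+0.0800+0.0200 = 0.2500 m
sum ≈ 0.2640+2.4200+0.9280+0.2500 ≈ 3.8620 m = S ✓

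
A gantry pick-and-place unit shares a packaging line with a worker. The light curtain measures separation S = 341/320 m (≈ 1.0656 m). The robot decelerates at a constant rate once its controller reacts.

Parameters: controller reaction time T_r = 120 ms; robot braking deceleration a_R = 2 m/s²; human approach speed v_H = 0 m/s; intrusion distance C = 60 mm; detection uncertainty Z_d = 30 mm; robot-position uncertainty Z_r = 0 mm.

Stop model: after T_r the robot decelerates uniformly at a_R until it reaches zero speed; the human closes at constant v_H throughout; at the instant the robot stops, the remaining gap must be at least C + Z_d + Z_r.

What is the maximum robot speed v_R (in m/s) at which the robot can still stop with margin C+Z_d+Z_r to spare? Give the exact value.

collect terms ⇒ (1/4)·v_R² + (3/25)·v_R + (-1561/1600) = 0
  disc = (3/25)² − 4·(1/4)·(-1561/1600) = 39601/40000 ; √disc = 199/200
  v_R = (−(3/25) + 199/200) / (2·(1/4)) = 7/4 m/s
check:
braking lasts T_s = (7/4)/2 = 0.8750 s
reaction-phase robot travel = 1.7500·0.1200 = 0.2100 m
robot covers 1.7500·0.8750 − ½·2.0000·0.8750² = 0.7656 m while stopping
human over T_r+T_s: 0.0000·(0.1200+0.8750) = 0.0000 m
C+Z_d+Z_r = 0.0600+0.0300+0.0000 = 0.0900 m
sum ≈ 0.2100+0.7656+0.0000+0.0900 ≈ 1.0656 m = S ✓

v_R_max = 7/4 m/s = 1.7500 m/s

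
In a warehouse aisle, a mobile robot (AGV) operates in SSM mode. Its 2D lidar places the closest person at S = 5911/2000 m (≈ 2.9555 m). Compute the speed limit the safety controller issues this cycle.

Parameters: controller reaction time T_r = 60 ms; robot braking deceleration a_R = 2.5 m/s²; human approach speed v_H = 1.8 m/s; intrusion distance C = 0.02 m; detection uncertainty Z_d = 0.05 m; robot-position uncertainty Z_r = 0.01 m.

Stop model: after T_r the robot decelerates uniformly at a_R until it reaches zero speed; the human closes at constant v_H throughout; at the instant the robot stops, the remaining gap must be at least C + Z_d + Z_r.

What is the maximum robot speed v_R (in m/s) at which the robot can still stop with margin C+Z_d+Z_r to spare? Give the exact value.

v_R_max = 9/4 m/s = 2.2500 m/s

at the boundary: (1/5)·v² + (39/50)·v + (-1107/400) = 0
  disc = (39/50)² − 4·(1/5)·(-1107/400) = 1764/625 ; √disc = 42/25
  v_R = (−(39/50) + 42/25) / (2·(1/5)) = 9/4 m/s
check:
T_s = v_R/a_R = (9/4)/(5/2) = 0.9000 s
robot in T_r: 2.2500·0.0600 = 0.1350 m
robot covers 2.2500·0.9000 − ½·2.5000·0.9000² = 1.0125 m while stopping
human closes 1.8000·0.9600 = 1.7280 m
residual clearance needed = 0.0200+0.0500+0.0100 = 0.0800 m
sum ≈ 0.1350+1.0125+1.7280+0.0800 ≈ 2.9555 m = S ✓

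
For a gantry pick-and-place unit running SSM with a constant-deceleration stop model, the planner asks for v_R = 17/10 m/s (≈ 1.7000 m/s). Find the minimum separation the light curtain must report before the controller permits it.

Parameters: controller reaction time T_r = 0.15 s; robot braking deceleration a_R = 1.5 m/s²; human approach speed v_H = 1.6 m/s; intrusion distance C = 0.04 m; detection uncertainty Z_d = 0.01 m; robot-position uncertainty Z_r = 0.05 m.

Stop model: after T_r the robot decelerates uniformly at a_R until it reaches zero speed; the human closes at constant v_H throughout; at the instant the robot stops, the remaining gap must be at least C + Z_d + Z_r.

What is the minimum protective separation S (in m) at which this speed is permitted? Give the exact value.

S_min = 2023/600 m = 3.3717 m

braking lasts T_s = (17/10)/(3/2) = 1.1333 s
robot in T_r: 1.7000·0.1500 = 0.2550 m
robot under decel: 1.7000²/(2·1.5000) = 0.9633 m
human over T_r+T_s: 1.6000·(0.1500+1.1333) = 2.0533 m
margins: 0.0400+0.0100+0.0500 = 0.1000 m
S_min ≈ 0.2550+0.9633+2.0533+0.1000  ⇒  S_min = 2023/600 m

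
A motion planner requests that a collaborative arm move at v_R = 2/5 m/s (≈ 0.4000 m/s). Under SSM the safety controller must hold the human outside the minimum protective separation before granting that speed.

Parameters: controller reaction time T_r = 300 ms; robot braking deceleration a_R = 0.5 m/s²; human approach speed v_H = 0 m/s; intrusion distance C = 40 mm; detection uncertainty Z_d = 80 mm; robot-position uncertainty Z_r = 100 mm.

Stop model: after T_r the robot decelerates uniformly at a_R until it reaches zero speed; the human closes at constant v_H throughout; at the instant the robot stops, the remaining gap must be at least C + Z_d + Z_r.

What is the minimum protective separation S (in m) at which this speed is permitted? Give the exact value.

S_min = 1/2 m = 0.5000 m

stop time T_s = (2/5)/(1/2) = 0.8000 s
robot in T_r: 0.4000·0.3000 = 0.1200 m
robot covers 0.4000·0.8000 − ½·0.5000·0.8000² = 0.1600 m while stopping
human closes 0.0000·1.1000 = 0.0000 m
residual clearance needed = 0.0400+0.0800+0.1000 = 0.2200 m
S_min ≈ 0.1200+0.1600+0.0000+0.2200  ⇒  S_min = 1/2 m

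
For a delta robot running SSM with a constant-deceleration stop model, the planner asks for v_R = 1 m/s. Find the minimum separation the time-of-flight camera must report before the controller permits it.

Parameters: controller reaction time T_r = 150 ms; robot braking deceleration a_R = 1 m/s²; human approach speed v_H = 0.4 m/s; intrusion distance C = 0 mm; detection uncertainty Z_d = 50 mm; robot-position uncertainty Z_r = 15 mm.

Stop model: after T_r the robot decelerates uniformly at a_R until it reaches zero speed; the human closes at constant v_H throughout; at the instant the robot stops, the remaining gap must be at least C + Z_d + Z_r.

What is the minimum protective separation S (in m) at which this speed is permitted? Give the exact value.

braking lasts T_s = 1/1 = 1.0000 s
robot covers v_R·T_r = 1.0000·0.1500 = 0.1500 m before braking
robot under decel: 1.0000²/(2·1.0000) = 0.5000 m
human closes 0.4000·1.1500 = 0.4600 m
C+Z_d+Z_r = 0.0000+0.0500+0.0150 = 0.0650 m
S_min ≈ 0.1500+0.5000+0.4600+0.0650  ⇒  S_min = 47/40 m

S_min = 47/40 m = 1.1750 m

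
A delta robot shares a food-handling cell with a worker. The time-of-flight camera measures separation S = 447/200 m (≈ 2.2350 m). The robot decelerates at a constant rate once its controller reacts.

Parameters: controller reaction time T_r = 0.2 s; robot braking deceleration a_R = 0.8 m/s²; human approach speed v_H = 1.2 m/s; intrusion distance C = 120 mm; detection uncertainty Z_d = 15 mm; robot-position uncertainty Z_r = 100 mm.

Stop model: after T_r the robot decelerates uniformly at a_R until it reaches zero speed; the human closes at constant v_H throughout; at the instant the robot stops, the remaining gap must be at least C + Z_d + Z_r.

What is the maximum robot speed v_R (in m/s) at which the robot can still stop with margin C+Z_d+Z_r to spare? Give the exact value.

quadratic (5/8)·v² + (17/10)·v + (-44/25) = 0
  disc = (17/10)² − 4·(5/8)·(-44/25) = 729/100 ; √disc = 27/10
  v_R = (−(17/10) + 27/10) / (2·(5/8)) = 4/5 m/s
check:
stop time T_s = (4/5)/(4/5) = 1.0000 s
robot in T_r: 0.8000·0.2000 = 0.1600 m
robot under decel: 0.8000²/(2·0.8000) = 0.4000 m
human closes 1.2000·1.2000 = 1.4400 m
C+Z_d+Z_r = 0.1200+0.0150+0.1000 = 0.2350 m
sum ≈ 0.1600+0.4000+1.4400+0.2350 ≈ 2.2350 m = S ✓

v_R_max = 4/5 m/s = 0.8000 m/s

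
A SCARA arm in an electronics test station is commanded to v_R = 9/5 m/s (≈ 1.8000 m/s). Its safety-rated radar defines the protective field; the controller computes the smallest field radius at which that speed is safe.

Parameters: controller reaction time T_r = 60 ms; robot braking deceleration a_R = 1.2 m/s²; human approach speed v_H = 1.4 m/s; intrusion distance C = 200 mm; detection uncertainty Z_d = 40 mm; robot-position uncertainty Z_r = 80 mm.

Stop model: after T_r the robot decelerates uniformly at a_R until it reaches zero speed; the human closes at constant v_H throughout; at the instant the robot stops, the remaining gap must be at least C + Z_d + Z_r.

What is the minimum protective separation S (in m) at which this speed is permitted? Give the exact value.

braking lasts T_s = (9/5)/(6/5) = 1.5000 s
reaction-phase robot travel = 1.8000·0.0600 = 0.1080 m
robot under decel: 1.8000²/(2·1.2000) = 1.3500 m
person approaches 1.4000·(0.0600+1.5000) = 2.1840 m
residual clearance needed = 0.2000+0.0400+0.0800 = 0.3200 m
S_min ≈ 0.1080+1.3500+2.1840+0.3200  ⇒  S_min = 1981/500 m

S_min = 1981/500 m = 3.9620 m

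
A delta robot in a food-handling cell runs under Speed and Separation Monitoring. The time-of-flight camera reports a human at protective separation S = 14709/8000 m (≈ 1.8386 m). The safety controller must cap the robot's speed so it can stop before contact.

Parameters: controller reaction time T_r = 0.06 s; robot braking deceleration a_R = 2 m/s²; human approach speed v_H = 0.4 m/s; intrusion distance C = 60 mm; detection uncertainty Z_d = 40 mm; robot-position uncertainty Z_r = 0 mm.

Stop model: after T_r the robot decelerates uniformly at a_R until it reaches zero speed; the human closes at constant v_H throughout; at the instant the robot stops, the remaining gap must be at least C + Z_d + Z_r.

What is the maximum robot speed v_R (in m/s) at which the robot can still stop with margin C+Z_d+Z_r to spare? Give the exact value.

v_R_max = 43/20 m/s = 2.1500 m/s

collect terms ⇒ (1/4)·v_R² + (13/50)·v_R + (-13717/8000) = 0
  disc = (13/50)² − 4·(1/4)·(-13717/8000) = 71289/40000 ; √disc = 267/200
  v_R = (−(13/50) + 267/200) / (2·(1/4)) = 43/20 m/s
check:
stop time T_s = (43/20)/2 = 1.0750 s
robot in T_r: 2.1500·0.0600 = 0.1290 m
robot under decel: 2.1500²/(2·2.0000) = 1.1556 m
human closes 0.4000·1.1350 = 0.4540 m
residual clearance needed = 0.0600+0.0400+0.0000 = 0.1000 m
sum ≈ 0.1290+1.1556+0.4540+0.1000 ≈ 1.8386 m = S ✓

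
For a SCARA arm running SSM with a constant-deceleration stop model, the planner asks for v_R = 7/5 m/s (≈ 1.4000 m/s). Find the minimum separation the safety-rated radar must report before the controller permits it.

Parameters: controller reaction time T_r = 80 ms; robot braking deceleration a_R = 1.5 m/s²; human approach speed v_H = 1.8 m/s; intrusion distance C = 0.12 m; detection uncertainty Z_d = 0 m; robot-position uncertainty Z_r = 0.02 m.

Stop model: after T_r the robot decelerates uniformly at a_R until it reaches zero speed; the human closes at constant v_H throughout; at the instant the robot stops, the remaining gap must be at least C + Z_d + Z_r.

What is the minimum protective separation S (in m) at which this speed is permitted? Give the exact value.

T_s = v_R/a_R = (7/5)/(3/2) = 0.9333 s
robot in T_r: 1.4000·0.0800 = 0.1120 m
robot under decel: 1.4000²/(2·1.5000) = 0.6533 m
human over T_r+T_s: 1.8000·(0.0800+0.9333) = 1.8240 m
residual clearance needed = 0.1200+0.0000+0.0200 = 0.1400 m
S_min ≈ 0.1120+0.6533+1.8240+0.1400  ⇒  S_min = 2047/750 m

S_min = 2047/750 m = 2.7293 m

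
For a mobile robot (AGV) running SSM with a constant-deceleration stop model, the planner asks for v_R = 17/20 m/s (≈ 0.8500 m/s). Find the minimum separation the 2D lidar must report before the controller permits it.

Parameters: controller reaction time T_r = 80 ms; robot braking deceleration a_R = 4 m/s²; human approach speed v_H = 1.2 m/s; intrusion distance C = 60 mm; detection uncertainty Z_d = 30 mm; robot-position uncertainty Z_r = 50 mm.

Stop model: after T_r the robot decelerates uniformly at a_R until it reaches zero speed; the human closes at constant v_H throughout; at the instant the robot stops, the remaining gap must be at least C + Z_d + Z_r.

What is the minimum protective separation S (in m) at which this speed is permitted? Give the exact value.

S_min = 10389/16000 m = 0.6493 m

stop time T_s = (17/20)/4 = 0.2125 s
reaction-phase robot travel = 0.8500·0.0800 = 0.0680 m
robot under decel: 0.8500²/(2·4.0000) = 0.0903 m
human over T_r+T_s: 1.2000·(0.0800+0.2125) = 0.3510 m
C+Z_d+Z_r = 0.0600+0.0300+0.0500 = 0.1400 m
S_min ≈ 0.0680+0.0903+0.3510+0.1400  ⇒  S_min = 10389/16000 m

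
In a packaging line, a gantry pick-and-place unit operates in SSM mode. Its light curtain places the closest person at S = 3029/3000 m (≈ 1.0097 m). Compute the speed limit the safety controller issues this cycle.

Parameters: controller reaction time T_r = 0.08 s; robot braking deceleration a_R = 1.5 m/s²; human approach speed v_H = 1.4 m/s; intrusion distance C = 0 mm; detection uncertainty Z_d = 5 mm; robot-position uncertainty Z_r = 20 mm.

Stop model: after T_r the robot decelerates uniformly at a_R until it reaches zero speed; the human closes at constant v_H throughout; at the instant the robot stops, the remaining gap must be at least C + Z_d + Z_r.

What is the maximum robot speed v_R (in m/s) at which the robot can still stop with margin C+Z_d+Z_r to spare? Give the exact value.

v_R_max = 7/10 m/s = 0.7000 m/s

quadratic (1/3)·v² + (76/75)·v + (-1309/1500) = 0
  disc = (76/75)² − 4·(1/3)·(-1309/1500) = 1369/625 ; √disc = 37/25
  v_R = (−(76/75) + 37/25) / (2·(1/3)) = 7/10 m/s
check:
stop time T_s = (7/10)/(3/2) = 0.4667 s
reaction-phase robot travel = 0.7000·0.0800 = 0.0560 m
robot covers 0.7000·0.4667 − ½·1.5000·0.4667² = 0.1633 m while stopping
human closes 1.4000·0.5467 = 0.7653 m
margins: 0.0000+0.0050+0.0200 = 0.0250 m
sum ≈ 0.0560+0.1633+0.7653+0.0250 ≈ 1.0097 m = S ✓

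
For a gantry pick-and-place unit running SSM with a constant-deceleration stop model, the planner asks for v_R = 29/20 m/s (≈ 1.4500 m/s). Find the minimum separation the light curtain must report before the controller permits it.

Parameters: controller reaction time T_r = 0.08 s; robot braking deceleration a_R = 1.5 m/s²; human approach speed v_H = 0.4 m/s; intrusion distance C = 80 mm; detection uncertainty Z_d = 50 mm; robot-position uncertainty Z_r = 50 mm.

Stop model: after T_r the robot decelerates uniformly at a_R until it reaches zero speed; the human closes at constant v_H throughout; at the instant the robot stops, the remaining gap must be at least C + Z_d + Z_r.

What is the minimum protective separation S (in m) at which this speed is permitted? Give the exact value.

T_s = v_R/a_R = (29/20)/(3/2) = 0.9667 s
robot covers v_R·T_r = 1.4500·0.0800 = 0.1160 m before braking
robot covers 1.4500·0.9667 − ½·1.5000·0.9667² = 0.7008 m while stopping
person approaches 0.4000·(0.0800+0.9667) = 0.4187 m
C+Z_d+Z_r = 0.0800+0.0500+0.0500 = 0.1800 m
S_min ≈ 0.1160+0.7008+0.4187+0.1800  ⇒  S_min = 2831/2000 m

S_min = 2831/2000 m = 1.4155 m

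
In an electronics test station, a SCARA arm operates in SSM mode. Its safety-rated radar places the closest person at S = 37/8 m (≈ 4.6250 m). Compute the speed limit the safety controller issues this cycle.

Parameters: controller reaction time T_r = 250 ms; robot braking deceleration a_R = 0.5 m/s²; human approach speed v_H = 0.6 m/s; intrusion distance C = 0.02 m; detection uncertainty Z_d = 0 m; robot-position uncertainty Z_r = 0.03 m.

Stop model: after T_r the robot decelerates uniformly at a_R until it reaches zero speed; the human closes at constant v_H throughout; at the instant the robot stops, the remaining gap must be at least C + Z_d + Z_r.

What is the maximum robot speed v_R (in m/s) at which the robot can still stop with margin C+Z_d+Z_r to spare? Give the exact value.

v_R_max = 3/2 m/s = 1.5000 m/s

at the boundary: (1)·v² + (29/20)·v + (-177/40) = 0
  disc = (29/20)² − 4·(1)·(-177/40) = 7921/400 ; √disc = 89/20
  v_R = (−(29/20) + 89/20) / (2·(1)) = 3/2 m/s
check:
stop time T_s = (3/2)/(1/2) = 3.0000 s
robot in T_r: 1.5000·0.2500 = 0.3750 m
braking distance = 1.5000²/(2·0.5000) = 2.2500 m
human closes 0.6000·3.2500 = 1.9500 m
C+Z_d+Z_r = 0.0200+0.0000+0.0300 = 0.0500 m
sum ≈ 0.3750+2.2500+1.9500+0.0500 ≈ 4.6250 m = S ✓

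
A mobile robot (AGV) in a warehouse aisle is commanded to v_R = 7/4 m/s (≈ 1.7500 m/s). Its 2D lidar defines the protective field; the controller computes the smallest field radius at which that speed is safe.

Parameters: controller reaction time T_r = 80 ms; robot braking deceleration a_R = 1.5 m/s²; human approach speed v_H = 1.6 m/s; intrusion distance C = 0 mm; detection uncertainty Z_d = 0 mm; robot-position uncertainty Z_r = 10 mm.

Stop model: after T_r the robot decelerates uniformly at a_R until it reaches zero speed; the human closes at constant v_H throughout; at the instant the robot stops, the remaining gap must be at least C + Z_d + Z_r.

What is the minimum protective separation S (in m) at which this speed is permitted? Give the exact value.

stop time T_s = (7/4)/(3/2) = 1.1667 s
robot in T_r: 1.7500·0.0800 = 0.1400 m
robot covers 1.7500·1.1667 − ½·1.5000·1.1667² = 1.0208 m while stopping
human closes 1.6000·1.2467 = 1.9947 m
margins: 0.0000+0.0000+0.0100 = 0.0100 m
S_min ≈ 0.1400+1.0208+1.9947+0.0100  ⇒  S_min = 6331/2000 m

S_min = 6331/2000 m = 3.1655 m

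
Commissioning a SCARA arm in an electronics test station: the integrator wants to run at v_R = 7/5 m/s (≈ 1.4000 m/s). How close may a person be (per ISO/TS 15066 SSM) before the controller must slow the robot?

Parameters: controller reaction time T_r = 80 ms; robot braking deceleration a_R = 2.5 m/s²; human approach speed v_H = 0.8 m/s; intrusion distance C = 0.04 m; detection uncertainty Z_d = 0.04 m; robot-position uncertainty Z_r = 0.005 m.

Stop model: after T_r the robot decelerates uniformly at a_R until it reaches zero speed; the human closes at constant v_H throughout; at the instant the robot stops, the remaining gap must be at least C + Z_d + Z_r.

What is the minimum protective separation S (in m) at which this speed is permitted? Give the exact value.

braking lasts T_s = (7/5)/(5/2) = 0.5600 s
robot covers v_R·T_r = 1.4000·0.0800 = 0.1120 m before braking
robot covers 1.4000·0.5600 − ½·2.5000·0.5600² = 0.3920 m while stopping
human over T_r+T_s: 0.8000·(0.0800+0.5600) = 0.5120 m
residual clearance needed = 0.0400+0.0400+0.0050 = 0.0850 m
S_min ≈ 0.1120+0.3920+0.5120+0.0850  ⇒  S_min = 1101/1000 m

S_min = 1101/1000 m = 1.1010 m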